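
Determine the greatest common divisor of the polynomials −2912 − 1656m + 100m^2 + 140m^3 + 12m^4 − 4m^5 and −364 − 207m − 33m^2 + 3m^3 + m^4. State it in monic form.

−91 − 29m − m^2 + m^3

Apply the Euclidean algorithm:
  −4m^5 + 12m^4 + 140m^3 + 100m^2 − 1656m − 2912 = (−4m + 24)(m^4 + 3m^3 − 33m^2 − 207m − 364) + (−64m^3 + 64m^2 + 1856m + 5824)
  m^4 + 3m^3 − 33m^2 − 207m − 364 = (−(1/64)m − 1/16)(−64m^3 + 64m^2 + 1856m + 5824) + (0)
Last nonzero remainder: −64m^3 + 64m^2 + 1856m + 5824. Dividing through by −64 gives the monic gcd m^3 − m^2 − 29m − 91.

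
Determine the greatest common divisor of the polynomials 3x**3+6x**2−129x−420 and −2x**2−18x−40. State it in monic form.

Euclidean algorithm in ℚ[x]:
  3x**3+6x**2−129x−420 = (−(3/2)x+21/2)(−2x**2−18x−40) + (0)
Last nonzero remainder: −2x**2−18x−40. Dividing through by −2 gives the monic gcd x**2+9x+20.

x**2+9x+20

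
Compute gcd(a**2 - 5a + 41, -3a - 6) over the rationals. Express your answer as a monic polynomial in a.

Apply the Euclidean algorithm:
  a**2 - 5a + 41 = (-(1/3)a + 7/3)(-3a - 6) + (55)
  -3a - 6 = (-(3/55)a - 6/55)(55) + (0)
The last nonzero remainder is the constant 55, so the polynomials are coprime and gcd = 1.

1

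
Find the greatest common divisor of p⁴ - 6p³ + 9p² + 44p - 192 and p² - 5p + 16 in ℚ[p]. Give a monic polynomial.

Apply the Euclidean algorithm:
  p⁴ - 6p³ + 9p² + 44p - 192 = (p² - p - 12)(p² - 5p + 16) + (0)
The last nonzero remainder p² - 5p + 16 is already monic.

p² - 5p + 16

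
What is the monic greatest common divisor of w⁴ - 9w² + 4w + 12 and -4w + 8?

By polynomial division,
  w⁴ - 9w² + 4w + 12 = (-(1/4)w³ - (1/2)w² + (5/4)w + 3/2)(-4w + 8) + (0)
Last nonzero remainder: -4w + 8. Dividing through by -4 gives the monic gcd w - 2.

w - 2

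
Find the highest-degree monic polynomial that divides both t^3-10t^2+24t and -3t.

Apply the Euclidean algorithm:
  t^3-10t^2+24t = (-(1/3)t^2+(10/3)t-8)(-3t) + (0)
Last nonzero remainder: -3t. Dividing through by -3 gives the monic gcd t.

t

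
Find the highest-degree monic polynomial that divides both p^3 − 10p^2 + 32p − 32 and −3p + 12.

p − 4

By polynomial division,
  p^3 − 10p^2 + 32p − 32 = (−(1/3)p^2 + 2p − 8/3)(−3p + 12) + (0)
Last nonzero remainder: −3p + 12. Dividing through by −3 gives the monic gcd p − 4.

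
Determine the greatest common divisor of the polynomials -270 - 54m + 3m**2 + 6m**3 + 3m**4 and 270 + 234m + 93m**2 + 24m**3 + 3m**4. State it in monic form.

By polynomial division,
  3m**4 + 6m**3 + 3m**2 - 54m - 270 = (3m**4 + 24m**3 + 93m**2 + 234m + 270) + (-18m**3 - 90m**2 - 288m - 540)
  3m**4 + 24m**3 + 93m**2 + 234m + 270 = (-(1/6)m - 1/2)(-18m**3 - 90m**2 - 288m - 540) + (0)
Last nonzero remainder: -18m**3 - 90m**2 - 288m - 540. Dividing through by -18 gives the monic gcd m**3 + 5m**2 + 16m + 30.

30 + 16m + 5m**2 + m**3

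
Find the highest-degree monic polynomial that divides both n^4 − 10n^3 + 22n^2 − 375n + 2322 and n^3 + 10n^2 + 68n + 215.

By polynomial division,
  n^4 − 10n^3 + 22n^2 − 375n + 2322 = (n − 20)(n^3 + 10n^2 + 68n + 215) + (154n^2 + 770n + 6622)
  n^3 + 10n^2 + 68n + 215 = ((1/154)n + 5/154)(154n^2 + 770n + 6622) + (0)
Last nonzero remainder: 154n^2 + 770n + 6622. Dividing through by 154 gives the monic gcd n^2 + 5n + 43.

n^2 + 5n + 43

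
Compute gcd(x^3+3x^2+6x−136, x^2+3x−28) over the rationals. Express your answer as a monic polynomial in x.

x−4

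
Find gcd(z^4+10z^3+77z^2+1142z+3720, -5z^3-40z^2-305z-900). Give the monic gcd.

Repeated division with remainder:
  z^4+10z^3+77z^2+1142z+3720 = (-(1/5)z-2/5)(-5z^3-40z^2-305z-900) + (840z+3360)
  -5z^3-40z^2-305z-900 = (-(1/168)z^2-(1/42)z-15/56)(840z+3360) + (0)
Last nonzero remainder: 840z+3360. Dividing through by 840 gives the monic gcd z+4.

z+4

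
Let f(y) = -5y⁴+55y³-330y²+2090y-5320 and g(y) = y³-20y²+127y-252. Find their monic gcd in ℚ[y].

Repeated division with remainder:
  -5y⁴+55y³-330y²+2090y-5320 = (-5y-45)(y³-20y²+127y-252) + (-595y²+6545y-16660)
  y³-20y²+127y-252 = (-(1/595)y+9/595)(-595y²+6545y-16660) + (0)
Last nonzero remainder: -595y²+6545y-16660. Dividing through by -595 gives the monic gcd y²-11y+28.

y²-11y+28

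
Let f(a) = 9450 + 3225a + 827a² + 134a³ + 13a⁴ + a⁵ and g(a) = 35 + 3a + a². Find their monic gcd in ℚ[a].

Euclidean algorithm in ℚ[a]:
  a⁵ + 13a⁴ + 134a³ + 827a² + 3225a + 9450 = (a³ + 10a² + 69a + 270)(a² + 3a + 35) + (0)
The last nonzero remainder a² + 3a + 35 is already monic.

35 + 3a + a²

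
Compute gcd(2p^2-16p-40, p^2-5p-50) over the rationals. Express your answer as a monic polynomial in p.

p-10

By polynomial division,
  2p^2-16p-40 = (2)(p^2-5p-50) + (-6p+60)
  p^2-5p-50 = (-(1/6)p-5/6)(-6p+60) + (0)
Last nonzero remainder: -6p+60. Dividing through by -6 gives the monic gcd p-10.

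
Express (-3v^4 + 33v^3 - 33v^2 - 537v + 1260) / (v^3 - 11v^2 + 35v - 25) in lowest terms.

Repeated division with remainder:
  -3v^4 + 33v^3 - 33v^2 - 537v + 1260 = (-3v)(v^3 - 11v^2 + 35v - 25) + (72v^2 - 612v + 1260)
  v^3 - 11v^2 + 35v - 25 = ((1/72)v - 5/144)(72v^2 - 612v + 1260) + (-(15/4)v + 75/4)
  72v^2 - 612v + 1260 = (-(96/5)v + 336/5)(-(15/4)v + 75/4) + (0)
Last nonzero remainder: -(15/4)v + 75/4. Dividing through by -15/4 gives the monic gcd v - 5.
Cancel v - 5 from numerator and denominator to get the reduced form.

(-3v^3 + 18v^2 + 57v - 252)/(v^2 - 6v + 5)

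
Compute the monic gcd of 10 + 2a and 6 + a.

Apply the Euclidean algorithm:
  2a + 10 = (2)(a + 6) + (−2)
  a + 6 = (−(1/2)a − 3)(−2) + (0)
The last nonzero remainder is the constant −2, so the polynomials are coprime and gcd = 1.

1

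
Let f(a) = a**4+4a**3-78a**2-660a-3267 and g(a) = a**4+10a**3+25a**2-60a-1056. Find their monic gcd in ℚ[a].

a**2+6a+33

Apply the Euclidean algorithm:
  a**4+4a**3-78a**2-660a-3267 = (a**4+10a**3+25a**2-60a-1056) + (-6a**3-103a**2-600a-2211)
  a**4+10a**3+25a**2-60a-1056 = (-(1/6)a+43/36)(-6a**3-103a**2-600a-2211) + ((1729/36)a**2+(1729/6)a+19019/12)
  -6a**3-103a**2-600a-2211 = (-(216/1729)a-2412/1729)((1729/36)a**2+(1729/6)a+19019/12) + (0)
Last nonzero remainder: (1729/36)a**2+(1729/6)a+19019/12. Dividing through by 1729/36 gives the monic gcd a**2+6a+33.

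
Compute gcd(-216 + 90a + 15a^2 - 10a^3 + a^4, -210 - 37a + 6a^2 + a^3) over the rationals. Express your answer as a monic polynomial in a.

-6 + a

Apply the Euclidean algorithm:
  a^4 - 10a^3 + 15a^2 + 90a - 216 = (a - 16)(a^3 + 6a^2 - 37a - 210) + (148a^2 - 292a - 3576)
  a^3 + 6a^2 - 37a - 210 = ((1/148)a + 295/5476)(148a^2 - 292a - 3576) + ((3960/1369)a - 23760/1369)
  148a^2 - 292a - 3576 = ((50653/990)a + 203981/990)((3960/1369)a - 23760/1369) + (0)
Last nonzero remainder: (3960/1369)a - 23760/1369. Dividing through by 3960/1369 gives the monic gcd a - 6.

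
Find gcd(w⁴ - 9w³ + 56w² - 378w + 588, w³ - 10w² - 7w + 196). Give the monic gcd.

w - 7

Repeated division with remainder:
  w⁴ - 9w³ + 56w² - 378w + 588 = (w + 1)(w³ - 10w² - 7w + 196) + (73w² - 567w + 392)
  w³ - 10w² - 7w + 196 = ((1/73)w - 163/5329)(73w² - 567w + 392) + (-(158340/5329)w + 1108380/5329)
  73w² - 567w + 392 = (-(389017/158340)w + 10658/5655)(-(158340/5329)w + 1108380/5329) + (0)
Last nonzero remainder: -(158340/5329)w + 1108380/5329. Dividing through by -158340/5329 gives the monic gcd w - 7.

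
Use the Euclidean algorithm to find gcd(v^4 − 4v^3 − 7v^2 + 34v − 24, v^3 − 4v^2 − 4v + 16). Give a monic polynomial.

Repeated division with remainder:
  v^4 − 4v^3 − 7v^2 + 34v − 24 = (v)(v^3 − 4v^2 − 4v + 16) + (−3v^2 + 18v − 24)
  v^3 − 4v^2 − 4v + 16 = (−(1/3)v − 2/3)(−3v^2 + 18v − 24) + (0)
Last nonzero remainder: −3v^2 + 18v − 24. Dividing through by −3 gives the monic gcd v^2 − 6v + 8.

v^2 − 6v + 8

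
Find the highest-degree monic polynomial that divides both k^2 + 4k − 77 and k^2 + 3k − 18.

Apply the Euclidean algorithm:
  k^2 + 4k − 77 = (k^2 + 3k − 18) + (k − 59)
  k^2 + 3k − 18 = (k + 62)(k − 59) + (3640)
  k − 59 = ((1/3640)k − 59/3640)(3640) + (0)
The last nonzero remainder is the constant 3640, so the polynomials are coprime and gcd = 1.

1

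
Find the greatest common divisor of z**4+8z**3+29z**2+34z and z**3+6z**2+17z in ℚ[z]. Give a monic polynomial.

By polynomial division,
  z**4+8z**3+29z**2+34z = (z+2)(z**3+6z**2+17z) + (0)
The last nonzero remainder z**3+6z**2+17z is already monic.

z**3+6z**2+17z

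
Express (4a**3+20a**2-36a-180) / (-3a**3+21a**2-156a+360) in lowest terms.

Euclidean algorithm in ℚ[a]:
  4a**3+20a**2-36a-180 = (-4/3)(-3a**3+21a**2-156a+360) + (48a**2-244a+300)
  -3a**3+21a**2-156a+360 = (-(1/16)a+23/192)(48a**2-244a+300) + (-(5185/48)a+5185/16)
  48a**2-244a+300 = (-(2304/5185)a+960/1037)(-(5185/48)a+5185/16) + (0)
Last nonzero remainder: -(5185/48)a+5185/16. Dividing through by -5185/48 gives the monic gcd a-3.
Cancel a-3 from numerator and denominator to get the reduced form.

(-4a**2-32a-60)/(3a**2-12a+120)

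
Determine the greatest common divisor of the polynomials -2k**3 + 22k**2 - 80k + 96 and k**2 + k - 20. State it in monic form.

k - 4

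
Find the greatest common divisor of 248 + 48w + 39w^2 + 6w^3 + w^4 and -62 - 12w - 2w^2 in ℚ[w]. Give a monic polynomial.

31 + 6w + w^2

Repeated division with remainder:
  w^4 + 6w^3 + 39w^2 + 48w + 248 = (-(1/2)w^2 - 4)(-2w^2 - 12w - 62) + (0)
Last nonzero remainder: -2w^2 - 12w - 62. Dividing through by -2 gives the monic gcd w^2 + 6w + 31.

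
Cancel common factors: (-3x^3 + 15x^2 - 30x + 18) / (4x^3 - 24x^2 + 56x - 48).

(-3x + 3)/(4x - 8)

By polynomial division,
  -3x^3 + 15x^2 - 30x + 18 = (-3/4)(4x^3 - 24x^2 + 56x - 48) + (-3x^2 + 12x - 18)
  4x^3 - 24x^2 + 56x - 48 = (-(4/3)x + 8/3)(-3x^2 + 12x - 18) + (0)
Last nonzero remainder: -3x^2 + 12x - 18. Dividing through by -3 gives the monic gcd x^2 - 4x + 6.
Cancel x^2 - 4x + 6 from numerator and denominator to get the reduced form.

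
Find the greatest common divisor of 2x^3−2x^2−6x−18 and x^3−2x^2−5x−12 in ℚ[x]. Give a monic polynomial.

x^2+2x+3

By polynomial division,
  2x^3−2x^2−6x−18 = (2)(x^3−2x^2−5x−12) + (2x^2+4x+6)
  x^3−2x^2−5x−12 = ((1/2)x−2)(2x^2+4x+6) + (0)
Last nonzero remainder: 2x^2+4x+6. Dividing through by 2 gives the monic gcd x^2+2x+3.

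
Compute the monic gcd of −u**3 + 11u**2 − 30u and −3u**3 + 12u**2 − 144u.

By polynomial division,
  −u**3 + 11u**2 − 30u = (1/3)(−3u**3 + 12u**2 − 144u) + (7u**2 + 18u)
  −3u**3 + 12u**2 − 144u = (−(3/7)u + 138/49)(7u**2 + 18u) + (−(9540/49)u)
  7u**2 + 18u = (−(343/9540)u − 49/530)(−(9540/49)u) + (0)
Last nonzero remainder: −(9540/49)u. Dividing through by −9540/49 gives the monic gcd u.

u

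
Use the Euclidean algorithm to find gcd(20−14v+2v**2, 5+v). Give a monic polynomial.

1

Repeated division with remainder:
  2v**2−14v+20 = (2v−24)(v+5) + (140)
  v+5 = ((1/140)v+1/28)(140) + (0)
The last nonzero remainder is the constant 140, so the polynomials are coprime and gcd = 1.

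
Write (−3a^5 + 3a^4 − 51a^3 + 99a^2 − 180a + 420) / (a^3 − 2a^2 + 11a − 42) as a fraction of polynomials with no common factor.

Euclidean algorithm in ℚ[a]:
  −3a^5 + 3a^4 − 51a^3 + 99a^2 − 180a + 420 = (−3a^2 − 3a − 24)(a^3 − 2a^2 + 11a − 42) + (−42a^2 − 42a − 588)
  a^3 − 2a^2 + 11a − 42 = (−(1/42)a + 1/14)(−42a^2 − 42a − 588) + (0)
Last nonzero remainder: −42a^2 − 42a − 588. Dividing through by −42 gives the monic gcd a^2 + a + 14.
Cancel a^2 + a + 14 from numerator and denominator to get the reduced form.

(−3a^3 + 6a^2 − 15a + 30)/(a − 3)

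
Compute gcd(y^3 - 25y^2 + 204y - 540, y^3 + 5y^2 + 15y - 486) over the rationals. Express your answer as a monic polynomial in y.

y - 6

Repeated division with remainder:
  y^3 - 25y^2 + 204y - 540 = (y^3 + 5y^2 + 15y - 486) + (-30y^2 + 189y - 54)
  y^3 + 5y^2 + 15y - 486 = (-(1/30)y - 113/300)(-30y^2 + 189y - 54) + ((8439/100)y - 25317/50)
  -30y^2 + 189y - 54 = (-(1000/2813)y + 300/2813)((8439/100)y - 25317/50) + (0)
Last nonzero remainder: (8439/100)y - 25317/50. Dividing through by 8439/100 gives the monic gcd y - 6.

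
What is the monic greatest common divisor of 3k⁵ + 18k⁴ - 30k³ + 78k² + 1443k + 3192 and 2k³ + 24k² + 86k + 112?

Apply the Euclidean algorithm:
  3k⁵ + 18k⁴ - 30k³ + 78k² + 1443k + 3192 = ((3/2)k² - 9k + 57/2)(2k³ + 24k² + 86k + 112) + (0)
Last nonzero remainder: 2k³ + 24k² + 86k + 112. Dividing through by 2 gives the monic gcd k³ + 12k² + 43k + 56.

k³ + 12k² + 43k + 56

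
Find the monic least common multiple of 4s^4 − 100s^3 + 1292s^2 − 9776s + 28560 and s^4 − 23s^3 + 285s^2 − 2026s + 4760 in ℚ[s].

Repeated division with remainder:
  4s^4 − 100s^3 + 1292s^2 − 9776s + 28560 = (4)(s^4 − 23s^3 + 285s^2 − 2026s + 4760) + (−8s^3 + 152s^2 − 1672s + 9520)
  s^4 − 23s^3 + 285s^2 − 2026s + 4760 = (−(1/8)s + 1/2)(−8s^3 + 152s^2 − 1672s + 9520) + (0)
Last nonzero remainder: −8s^3 + 152s^2 − 1672s + 9520. Dividing through by −8 gives the monic gcd s^3 − 19s^2 + 209s − 1190.
Then lcm(f, g) = f·g / gcd(f, g); expanding and making the result monic gives the answer.

s^5 − 29s^4 + 423s^3 − 3736s^2 + 16916s − 28560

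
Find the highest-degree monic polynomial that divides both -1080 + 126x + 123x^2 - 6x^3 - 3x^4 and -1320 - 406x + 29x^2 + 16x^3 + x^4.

Repeated division with remainder:
  -3x^4 - 6x^3 + 123x^2 + 126x - 1080 = (-3)(x^4 + 16x^3 + 29x^2 - 406x - 1320) + (42x^3 + 210x^2 - 1092x - 5040)
  x^4 + 16x^3 + 29x^2 - 406x - 1320 = ((1/42)x + 11/42)(42x^3 + 210x^2 - 1092x - 5040) + (0)
Last nonzero remainder: 42x^3 + 210x^2 - 1092x - 5040. Dividing through by 42 gives the monic gcd x^3 + 5x^2 - 26x - 120.

-120 - 26x + 5x^2 + x^3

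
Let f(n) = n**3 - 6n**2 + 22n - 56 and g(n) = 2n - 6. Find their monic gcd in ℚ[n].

1

Repeated division with remainder:
  n**3 - 6n**2 + 22n - 56 = ((1/2)n**2 - (3/2)n + 13/2)(2n - 6) + (-17)
  2n - 6 = (-(2/17)n + 6/17)(-17) + (0)
The last nonzero remainder is the constant -17, so the polynomials are coprime and gcd = 1.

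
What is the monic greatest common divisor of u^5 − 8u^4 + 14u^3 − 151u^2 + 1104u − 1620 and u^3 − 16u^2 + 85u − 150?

u^2 − 11u + 30

Apply the Euclidean algorithm:
  u^5 − 8u^4 + 14u^3 − 151u^2 + 1104u − 1620 = (u^2 + 8u + 57)(u^3 − 16u^2 + 85u − 150) + (231u^2 − 2541u + 6930)
  u^3 − 16u^2 + 85u − 150 = ((1/231)u − 5/231)(231u^2 − 2541u + 6930) + (0)
Last nonzero remainder: 231u^2 − 2541u + 6930. Dividing through by 231 gives the monic gcd u^2 − 11u + 30.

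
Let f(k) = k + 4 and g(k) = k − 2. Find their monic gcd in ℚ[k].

1

By polynomial division,
  k + 4 = (k − 2) + (6)
  k − 2 = ((1/6)k − 1/3)(6) + (0)
The last nonzero remainder is the constant 6, so the polynomials are coprime and gcd = 1.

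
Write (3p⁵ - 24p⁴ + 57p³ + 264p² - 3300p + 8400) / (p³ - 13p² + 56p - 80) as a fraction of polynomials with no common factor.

Repeated division with remainder:
  3p⁵ - 24p⁴ + 57p³ + 264p² - 3300p + 8400 = (3p² + 15p + 84)(p³ - 13p² + 56p - 80) + (756p² - 6804p + 15120)
  p³ - 13p² + 56p - 80 = ((1/756)p - 1/189)(756p² - 6804p + 15120) + (0)
Last nonzero remainder: 756p² - 6804p + 15120. Dividing through by 756 gives the monic gcd p² - 9p + 20.
Cancel p² - 9p + 20 from numerator and denominator to get the reduced form.

(3p³ + 3p² + 24p + 420)/(p - 4)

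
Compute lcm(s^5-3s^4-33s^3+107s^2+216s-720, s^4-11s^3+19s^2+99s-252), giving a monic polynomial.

Euclidean algorithm in ℚ[s]:
  s^5-3s^4-33s^3+107s^2+216s-720 = (s+8)(s^4-11s^3+19s^2+99s-252) + (36s^3-144s^2-324s+1296)
  s^4-11s^3+19s^2+99s-252 = ((1/36)s-7/36)(36s^3-144s^2-324s+1296) + (0)
Last nonzero remainder: 36s^3-144s^2-324s+1296. Dividing through by 36 gives the monic gcd s^3-4s^2-9s+36.
Then lcm(f, g) = f·g / gcd(f, g); expanding and making the result monic gives the answer.

s^6-10s^5-12s^4+338s^3-533s^2-2232s+5040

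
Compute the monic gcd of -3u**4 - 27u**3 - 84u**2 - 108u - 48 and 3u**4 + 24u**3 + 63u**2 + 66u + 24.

u**3 + 7u**2 + 14u + 8

Apply the Euclidean algorithm:
  -3u**4 - 27u**3 - 84u**2 - 108u - 48 = (-1)(3u**4 + 24u**3 + 63u**2 + 66u + 24) + (-3u**3 - 21u**2 - 42u - 24)
  3u**4 + 24u**3 + 63u**2 + 66u + 24 = (-u - 1)(-3u**3 - 21u**2 - 42u - 24) + (0)
Last nonzero remainder: -3u**3 - 21u**2 - 42u - 24. Dividing through by -3 gives the monic gcd u**3 + 7u**2 + 14u + 8.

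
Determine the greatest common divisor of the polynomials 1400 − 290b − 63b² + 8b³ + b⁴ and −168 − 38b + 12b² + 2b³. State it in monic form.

−28 + 3b + b²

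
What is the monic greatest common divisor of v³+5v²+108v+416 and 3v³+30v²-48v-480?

Repeated division with remainder:
  v³+5v²+108v+416 = (1/3)(3v³+30v²-48v-480) + (-5v²+124v+576)
  3v³+30v²-48v-480 = (-(3/5)v-522/25)(-5v²+124v+576) + ((72168/25)v+288672/25)
  -5v²+124v+576 = (-(125/72168)v+150/3007)((72168/25)v+288672/25) + (0)
Last nonzero remainder: (72168/25)v+288672/25. Dividing through by 72168/25 gives the monic gcd v+4.

v+4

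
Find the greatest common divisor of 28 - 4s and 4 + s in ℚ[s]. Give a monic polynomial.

Apply the Euclidean algorithm:
  -4s + 28 = (-4)(s + 4) + (44)
  s + 4 = ((1/44)s + 1/11)(44) + (0)
The last nonzero remainder is the constant 44, so the polynomials are coprime and gcd = 1.

1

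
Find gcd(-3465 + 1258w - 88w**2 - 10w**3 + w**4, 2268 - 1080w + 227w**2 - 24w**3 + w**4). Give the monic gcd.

Repeated division with remainder:
  w**4 - 10w**3 - 88w**2 + 1258w - 3465 = (w**4 - 24w**3 + 227w**2 - 1080w + 2268) + (14w**3 - 315w**2 + 2338w - 5733)
  w**4 - 24w**3 + 227w**2 - 1080w + 2268 = ((1/14)w - 3/28)(14w**3 - 315w**2 + 2338w - 5733) + ((105/4)w**2 - 420w + 6615/4)
  14w**3 - 315w**2 + 2338w - 5733 = ((8/15)w - 52/15)((105/4)w**2 - 420w + 6615/4) + (0)
Last nonzero remainder: (105/4)w**2 - 420w + 6615/4. Dividing through by 105/4 gives the monic gcd w**2 - 16w + 63.

63 - 16w + w**2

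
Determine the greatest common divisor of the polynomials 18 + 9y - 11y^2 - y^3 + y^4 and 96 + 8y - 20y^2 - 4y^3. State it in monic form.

Repeated division with remainder:
  y^4 - y^3 - 11y^2 + 9y + 18 = (-(1/4)y + 3/2)(-4y^3 - 20y^2 + 8y + 96) + (21y^2 + 21y - 126)
  -4y^3 - 20y^2 + 8y + 96 = (-(4/21)y - 16/21)(21y^2 + 21y - 126) + (0)
Last nonzero remainder: 21y^2 + 21y - 126. Dividing through by 21 gives the monic gcd y^2 + y - 6.

-6 + y + y^2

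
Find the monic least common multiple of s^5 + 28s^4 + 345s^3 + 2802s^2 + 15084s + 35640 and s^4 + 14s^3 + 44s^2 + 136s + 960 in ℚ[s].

Euclidean algorithm in ℚ[s]:
  s^5 + 28s^4 + 345s^3 + 2802s^2 + 15084s + 35640 = (s + 14)(s^4 + 14s^3 + 44s^2 + 136s + 960) + (105s^3 + 2050s^2 + 12220s + 22200)
  s^4 + 14s^3 + 44s^2 + 136s + 960 = ((1/105)s - 116/2205)(105s^3 + 2050s^2 + 12220s + 22200) + ((15640/441)s^2 + (250240/441)s + 312800/147)
  105s^3 + 2050s^2 + 12220s + 22200 = ((9261/3128)s + 16317/1564)((15640/441)s^2 + (250240/441)s + 312800/147) + (0)
Last nonzero remainder: (15640/441)s^2 + (250240/441)s + 312800/147. Dividing through by 15640/441 gives the monic gcd s^2 + 16s + 60.
Then lcm(f, g) = f·g / gcd(f, g); expanding and making the result monic gives the answer.

s^7 + 26s^6 + 305s^5 + 2560s^4 + 15000s^3 + 50304s^2 + 170064s + 570240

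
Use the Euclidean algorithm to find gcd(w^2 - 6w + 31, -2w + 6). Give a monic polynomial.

Euclidean algorithm in ℚ[w]:
  w^2 - 6w + 31 = (-(1/2)w + 3/2)(-2w + 6) + (22)
  -2w + 6 = (-(1/11)w + 3/11)(22) + (0)
The last nonzero remainder is the constant 22, so the polynomials are coprime and gcd = 1.

1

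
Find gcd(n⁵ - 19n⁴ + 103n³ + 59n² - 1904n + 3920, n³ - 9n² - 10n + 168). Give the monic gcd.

n² - 3n - 28

Repeated division with remainder:
  n⁵ - 19n⁴ + 103n³ + 59n² - 1904n + 3920 = (n² - 10n + 23)(n³ - 9n² - 10n + 168) + (-2n² + 6n + 56)
  n³ - 9n² - 10n + 168 = (-(1/2)n + 3)(-2n² + 6n + 56) + (0)
Last nonzero remainder: -2n² + 6n + 56. Dividing through by -2 gives the monic gcd n² - 3n - 28.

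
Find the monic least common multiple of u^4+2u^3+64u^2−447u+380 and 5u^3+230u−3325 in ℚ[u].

u^5−5u^4+50u^3−895u^2+3509u−2660

Apply the Euclidean algorithm:
  u^4+2u^3+64u^2−447u+380 = ((1/5)u+2/5)(5u^3+230u−3325) + (18u^2+126u+1710)
  5u^3+230u−3325 = ((5/18)u−35/18)(18u^2+126u+1710) + (0)
Last nonzero remainder: 18u^2+126u+1710. Dividing through by 18 gives the monic gcd u^2+7u+95.
Then lcm(f, g) = f·g / gcd(f, g); expanding and making the result monic gives the answer.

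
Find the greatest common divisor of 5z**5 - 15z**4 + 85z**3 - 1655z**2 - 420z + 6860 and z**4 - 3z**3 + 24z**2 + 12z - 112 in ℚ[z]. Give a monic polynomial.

z**2 - 4

Repeated division with remainder:
  5z**5 - 15z**4 + 85z**3 - 1655z**2 - 420z + 6860 = (5z)(z**4 - 3z**3 + 24z**2 + 12z - 112) + (-35z**3 - 1715z**2 + 140z + 6860)
  z**4 - 3z**3 + 24z**2 + 12z - 112 = (-(1/35)z + 52/35)(-35z**3 - 1715z**2 + 140z + 6860) + (2576z**2 - 10304)
  -35z**3 - 1715z**2 + 140z + 6860 = (-(5/368)z - 245/368)(2576z**2 - 10304) + (0)
Last nonzero remainder: 2576z**2 - 10304. Dividing through by 2576 gives the monic gcd z**2 - 4.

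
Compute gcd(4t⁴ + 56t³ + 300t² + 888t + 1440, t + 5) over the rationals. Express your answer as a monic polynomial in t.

Euclidean algorithm in ℚ[t]:
  4t⁴ + 56t³ + 300t² + 888t + 1440 = (4t³ + 36t² + 120t + 288)(t + 5) + (0)
The last nonzero remainder t + 5 is already monic.

t + 5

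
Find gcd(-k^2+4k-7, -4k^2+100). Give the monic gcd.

1

Repeated division with remainder:
  -k^2+4k-7 = (1/4)(-4k^2+100) + (4k-32)
  -4k^2+100 = (-k-8)(4k-32) + (-156)
  4k-32 = (-(1/39)k+8/39)(-156) + (0)
The last nonzero remainder is the constant -156, so the polynomials are coprime and gcd = 1.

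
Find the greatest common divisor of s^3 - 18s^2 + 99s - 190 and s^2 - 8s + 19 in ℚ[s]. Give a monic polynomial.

s^2 - 8s + 19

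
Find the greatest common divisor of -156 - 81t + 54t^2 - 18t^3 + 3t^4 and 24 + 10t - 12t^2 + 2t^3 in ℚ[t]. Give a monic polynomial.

-4 - 3t + t^2

Euclidean algorithm in ℚ[t]:
  3t^4 - 18t^3 + 54t^2 - 81t - 156 = ((3/2)t)(2t^3 - 12t^2 + 10t + 24) + (39t^2 - 117t - 156)
  2t^3 - 12t^2 + 10t + 24 = ((2/39)t - 2/13)(39t^2 - 117t - 156) + (0)
Last nonzero remainder: 39t^2 - 117t - 156. Dividing through by 39 gives the monic gcd t^2 - 3t - 4.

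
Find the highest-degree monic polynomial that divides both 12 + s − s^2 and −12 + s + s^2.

By polynomial division,
  −s^2 + s + 12 = (−1)(s^2 + s − 12) + (2s)
  s^2 + s − 12 = ((1/2)s + 1/2)(2s) + (−12)
  2s = (−(1/6)s)(−12) + (0)
The last nonzero remainder is the constant −12, so the polynomials are coprime and gcd = 1.

1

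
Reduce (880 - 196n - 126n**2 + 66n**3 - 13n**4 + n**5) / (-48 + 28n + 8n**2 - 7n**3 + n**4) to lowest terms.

Apply the Euclidean algorithm:
  n**5 - 13n**4 + 66n**3 - 126n**2 - 196n + 880 = (n - 6)(n**4 - 7n**3 + 8n**2 + 28n - 48) + (16n**3 - 106n**2 + 20n + 592)
  n**4 - 7n**3 + 8n**2 + 28n - 48 = ((1/16)n - 3/128)(16n**3 - 106n**2 + 20n + 592) + ((273/64)n**2 - (273/32)n - 273/8)
  16n**3 - 106n**2 + 20n + 592 = ((1024/273)n - 4736/273)((273/64)n**2 - (273/32)n - 273/8) + (0)
Last nonzero remainder: (273/64)n**2 - (273/32)n - 273/8. Dividing through by 273/64 gives the monic gcd n**2 - 2n - 8.
Cancel n**2 - 2n - 8 from numerator and denominator to get the reduced form.

(-110 + 52n - 11n**2 + n**3)/(6 - 5n + n**2)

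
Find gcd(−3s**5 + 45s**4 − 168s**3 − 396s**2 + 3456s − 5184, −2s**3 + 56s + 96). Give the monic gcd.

s**2 − 2s − 24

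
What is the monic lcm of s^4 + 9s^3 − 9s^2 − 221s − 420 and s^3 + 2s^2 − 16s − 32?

By polynomial division,
  s^4 + 9s^3 − 9s^2 − 221s − 420 = (s + 7)(s^3 + 2s^2 − 16s − 32) + (−7s^2 − 77s − 196)
  s^3 + 2s^2 − 16s − 32 = (−(1/7)s + 9/7)(−7s^2 − 77s − 196) + (55s + 220)
  −7s^2 − 77s − 196 = (−(7/55)s − 49/55)(55s + 220) + (0)
Last nonzero remainder: 55s + 220. Dividing through by 55 gives the monic gcd s + 4.
Then lcm(f, g) = f·g / gcd(f, g); expanding and making the result monic gives the answer.

s^6 + 7s^5 − 35s^4 − 275s^3 + 94s^2 + 2608s + 3360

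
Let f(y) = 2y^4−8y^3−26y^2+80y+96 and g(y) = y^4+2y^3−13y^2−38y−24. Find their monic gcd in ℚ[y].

Repeated division with remainder:
  2y^4−8y^3−26y^2+80y+96 = (2)(y^4+2y^3−13y^2−38y−24) + (−12y^3+156y+144)
  y^4+2y^3−13y^2−38y−24 = (−(1/12)y−1/6)(−12y^3+156y+144) + (0)
Last nonzero remainder: −12y^3+156y+144. Dividing through by −12 gives the monic gcd y^3−13y−12.

y^3−13y−12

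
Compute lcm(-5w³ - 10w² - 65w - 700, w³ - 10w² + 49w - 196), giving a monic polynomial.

Repeated division with remainder:
  -5w³ - 10w² - 65w - 700 = (-5)(w³ - 10w² + 49w - 196) + (-60w² + 180w - 1680)
  w³ - 10w² + 49w - 196 = (-(1/60)w + 7/60)(-60w² + 180w - 1680) + (0)
Last nonzero remainder: -60w² + 180w - 1680. Dividing through by -60 gives the monic gcd w² - 3w + 28.
Then lcm(f, g) = f·g / gcd(f, g); expanding and making the result monic gives the answer.

w⁴ - 5w³ - w² + 49w - 980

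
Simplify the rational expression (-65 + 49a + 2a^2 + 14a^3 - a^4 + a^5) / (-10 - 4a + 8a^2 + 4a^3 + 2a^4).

(13 - 2a + a^2)/(2 + 2a)

Euclidean algorithm in ℚ[a]:
  a^5 - a^4 + 14a^3 + 2a^2 + 49a - 65 = ((1/2)a - 3/2)(2a^4 + 4a^3 + 8a^2 - 4a - 10) + (16a^3 + 16a^2 + 48a - 80)
  2a^4 + 4a^3 + 8a^2 - 4a - 10 = ((1/8)a + 1/8)(16a^3 + 16a^2 + 48a - 80) + (0)
Last nonzero remainder: 16a^3 + 16a^2 + 48a - 80. Dividing through by 16 gives the monic gcd a^3 + a^2 + 3a - 5.
Cancel a^3 + a^2 + 3a - 5 from numerator and denominator to get the reduced form.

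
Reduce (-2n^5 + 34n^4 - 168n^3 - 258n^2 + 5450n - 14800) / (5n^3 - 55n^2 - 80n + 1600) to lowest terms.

(-2n^3 + 28n^2 - 164n + 370)/(5n - 40)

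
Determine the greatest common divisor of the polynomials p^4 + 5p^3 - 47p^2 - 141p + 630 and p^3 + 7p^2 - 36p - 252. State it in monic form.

p^2 + 13p + 42

Euclidean algorithm in ℚ[p]:
  p^4 + 5p^3 - 47p^2 - 141p + 630 = (p - 2)(p^3 + 7p^2 - 36p - 252) + (3p^2 + 39p + 126)
  p^3 + 7p^2 - 36p - 252 = ((1/3)p - 2)(3p^2 + 39p + 126) + (0)
Last nonzero remainder: 3p^2 + 39p + 126. Dividing through by 3 gives the monic gcd p^2 + 13p + 42.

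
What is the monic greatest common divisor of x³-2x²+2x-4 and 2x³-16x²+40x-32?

By polynomial division,
  x³-2x²+2x-4 = (1/2)(2x³-16x²+40x-32) + (6x²-18x+12)
  2x³-16x²+40x-32 = ((1/3)x-5/3)(6x²-18x+12) + (6x-12)
  6x²-18x+12 = (x-1)(6x-12) + (0)
Last nonzero remainder: 6x-12. Dividing through by 6 gives the monic gcd x-2.

x-2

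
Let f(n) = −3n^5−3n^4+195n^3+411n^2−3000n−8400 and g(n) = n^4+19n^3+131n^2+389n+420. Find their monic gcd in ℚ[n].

n^2+9n+20

Euclidean algorithm in ℚ[n]:
  −3n^5−3n^4+195n^3+411n^2−3000n−8400 = (−3n+54)(n^4+19n^3+131n^2+389n+420) + (−438n^3−5496n^2−22746n−31080)
  n^4+19n^3+131n^2+389n+420 = (−(1/438)n−157/10658)(−438n^3−5496n^2−22746n−31080) + (−(10080/5329)n^2−(90720/5329)n−201600/5329)
  −438n^3−5496n^2−22746n−31080 = ((389017/1680)n+197173/240)(−(10080/5329)n^2−(90720/5329)n−201600/5329) + (0)
Last nonzero remainder: −(10080/5329)n^2−(90720/5329)n−201600/5329. Dividing through by −10080/5329 gives the monic gcd n^2+9n+20.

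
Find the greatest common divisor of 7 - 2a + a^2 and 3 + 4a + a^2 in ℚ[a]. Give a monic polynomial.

1

Euclidean algorithm in ℚ[a]:
  a^2 - 2a + 7 = (a^2 + 4a + 3) + (-6a + 4)
  a^2 + 4a + 3 = (-(1/6)a - 7/9)(-6a + 4) + (55/9)
  -6a + 4 = (-(54/55)a + 36/55)(55/9) + (0)
The last nonzero remainder is the constant 55/9, so the polynomials are coprime and gcd = 1.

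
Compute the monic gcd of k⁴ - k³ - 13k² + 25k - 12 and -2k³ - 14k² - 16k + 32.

k² + 3k - 4

Euclidean algorithm in ℚ[k]:
  k⁴ - k³ - 13k² + 25k - 12 = (-(1/2)k + 4)(-2k³ - 14k² - 16k + 32) + (35k² + 105k - 140)
  -2k³ - 14k² - 16k + 32 = (-(2/35)k - 8/35)(35k² + 105k - 140) + (0)
Last nonzero remainder: 35k² + 105k - 140. Dividing through by 35 gives the monic gcd k² + 3k - 4.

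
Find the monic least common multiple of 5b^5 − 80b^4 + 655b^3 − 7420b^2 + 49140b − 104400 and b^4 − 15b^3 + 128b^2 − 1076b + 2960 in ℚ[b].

b^7 − 17b^6 + 221b^5 − 2799b^4 + 21006b^3 − 140524b^2 + 748152b − 1545120

Apply the Euclidean algorithm:
  5b^5 − 80b^4 + 655b^3 − 7420b^2 + 49140b − 104400 = (5b − 5)(b^4 − 15b^3 + 128b^2 − 1076b + 2960) + (−60b^3 − 1400b^2 + 28960b − 89600)
  b^4 − 15b^3 + 128b^2 − 1076b + 2960 = (−(1/60)b + 23/36)(−60b^3 − 1400b^2 + 28960b − 89600) + ((13546/9)b^2 − (189644/9)b + 541840/9)
  −60b^3 − 1400b^2 + 28960b − 89600 = (−(270/6773)b − 10080/6773)((13546/9)b^2 − (189644/9)b + 541840/9) + (0)
Last nonzero remainder: (13546/9)b^2 − (189644/9)b + 541840/9. Dividing through by 13546/9 gives the monic gcd b^2 − 14b + 40.
Then lcm(f, g) = f·g / gcd(f, g); expanding and making the result monic gives the answer.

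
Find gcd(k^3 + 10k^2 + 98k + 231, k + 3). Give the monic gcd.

Repeated division with remainder:
  k^3 + 10k^2 + 98k + 231 = (k^2 + 7k + 77)(k + 3) + (0)
The last nonzero remainder k + 3 is already monic.

k + 3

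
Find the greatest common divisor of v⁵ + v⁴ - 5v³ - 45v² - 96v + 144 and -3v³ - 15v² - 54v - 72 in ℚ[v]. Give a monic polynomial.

Repeated division with remainder:
  v⁵ + v⁴ - 5v³ - 45v² - 96v + 144 = (-(1/3)v² + (4/3)v + 1)(-3v³ - 15v² - 54v - 72) + (18v² + 54v + 216)
  -3v³ - 15v² - 54v - 72 = (-(1/6)v - 1/3)(18v² + 54v + 216) + (0)
Last nonzero remainder: 18v² + 54v + 216. Dividing through by 18 gives the monic gcd v² + 3v + 12.

v² + 3v + 12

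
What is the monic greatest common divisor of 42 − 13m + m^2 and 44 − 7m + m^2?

1

By polynomial division,
  m^2 − 13m + 42 = (m^2 − 7m + 44) + (−6m − 2)
  m^2 − 7m + 44 = (−(1/6)m + 11/9)(−6m − 2) + (418/9)
  −6m − 2 = (−(27/209)m − 9/209)(418/9) + (0)
The last nonzero remainder is the constant 418/9, so the polynomials are coprime and gcd = 1.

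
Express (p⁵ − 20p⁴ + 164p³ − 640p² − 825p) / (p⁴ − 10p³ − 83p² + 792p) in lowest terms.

By polynomial division,
  p⁵ − 20p⁴ + 164p³ − 640p² − 825p = (p − 10)(p⁴ − 10p³ − 83p² + 792p) + (147p³ − 2262p² + 7095p)
  p⁴ − 10p³ − 83p² + 792p = ((1/147)p + 88/2401)(147p³ − 2262p² + 7095p) + (−(116112/2401)p² + (1277232/2401)p)
  147p³ − 2262p² + 7095p = (−(117649/38704)p + 516215/38704)(−(116112/2401)p² + (1277232/2401)p) + (0)
Last nonzero remainder: −(116112/2401)p² + (1277232/2401)p. Dividing through by −116112/2401 gives the monic gcd p² − 11p.
Cancel p² − 11p from numerator and denominator to get the reduced form.

(p³ − 9p² + 65p + 75)/(p² + p − 72)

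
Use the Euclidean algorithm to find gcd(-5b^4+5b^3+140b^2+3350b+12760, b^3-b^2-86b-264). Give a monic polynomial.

b^2-7b-44

Repeated division with remainder:
  -5b^4+5b^3+140b^2+3350b+12760 = (-5b)(b^3-b^2-86b-264) + (-290b^2+2030b+12760)
  b^3-b^2-86b-264 = (-(1/290)b-3/145)(-290b^2+2030b+12760) + (0)
Last nonzero remainder: -290b^2+2030b+12760. Dividing through by -290 gives the monic gcd b^2-7b-44.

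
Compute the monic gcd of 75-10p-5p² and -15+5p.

-3+p

Apply the Euclidean algorithm:
  -5p²-10p+75 = (-p-5)(5p-15) + (0)
Last nonzero remainder: 5p-15. Dividing through by 5 gives the monic gcd p-3.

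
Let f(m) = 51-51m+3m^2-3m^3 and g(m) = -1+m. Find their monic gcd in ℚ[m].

Repeated division with remainder:
  -3m^3+3m^2-51m+51 = (-3m^2-51)(m-1) + (0)
The last nonzero remainder m-1 is already monic.

-1+m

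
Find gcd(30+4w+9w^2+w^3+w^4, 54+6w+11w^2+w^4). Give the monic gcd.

Apply the Euclidean algorithm:
  w^4+w^3+9w^2+4w+30 = (w^4+11w^2+6w+54) + (w^3-2w^2-2w-24)
  w^4+11w^2+6w+54 = (w+2)(w^3-2w^2-2w-24) + (17w^2+34w+102)
  w^3-2w^2-2w-24 = ((1/17)w-4/17)(17w^2+34w+102) + (0)
Last nonzero remainder: 17w^2+34w+102. Dividing through by 17 gives the monic gcd w^2+2w+6.

6+2w+w^2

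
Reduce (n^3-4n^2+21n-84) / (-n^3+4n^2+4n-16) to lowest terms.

By polynomial division,
  n^3-4n^2+21n-84 = (-1)(-n^3+4n^2+4n-16) + (25n-100)
  -n^3+4n^2+4n-16 = (-(1/25)n^2+4/25)(25n-100) + (0)
Last nonzero remainder: 25n-100. Dividing through by 25 gives the monic gcd n-4.
Cancel n-4 from numerator and denominator to get the reduced form.

(-n^2-21)/(n^2-4)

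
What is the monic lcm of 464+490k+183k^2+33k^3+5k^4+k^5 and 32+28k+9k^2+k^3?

1856+2424k+1222k^2+315k^3+53k^4+9k^5+k^6

Repeated division with remainder:
  k^5+5k^4+33k^3+183k^2+490k+464 = (k^2-4k+41)(k^3+9k^2+28k+32) + (-106k^2-530k-848)
  k^3+9k^2+28k+32 = (-(1/106)k-2/53)(-106k^2-530k-848) + (0)
Last nonzero remainder: -106k^2-530k-848. Dividing through by -106 gives the monic gcd k^2+5k+8.
Then lcm(f, g) = f·g / gcd(f, g); expanding and making the result monic gives the answer.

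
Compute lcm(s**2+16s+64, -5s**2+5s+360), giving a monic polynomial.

s**3+7s**2-80s-576

Euclidean algorithm in ℚ[s]:
  s**2+16s+64 = (-1/5)(-5s**2+5s+360) + (17s+136)
  -5s**2+5s+360 = (-(5/17)s+45/17)(17s+136) + (0)
Last nonzero remainder: 17s+136. Dividing through by 17 gives the monic gcd s+8.
Then lcm(f, g) = f·g / gcd(f, g); expanding and making the result monic gives the answer.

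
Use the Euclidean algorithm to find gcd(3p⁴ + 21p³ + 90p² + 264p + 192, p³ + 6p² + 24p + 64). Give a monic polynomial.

Apply the Euclidean algorithm:
  3p⁴ + 21p³ + 90p² + 264p + 192 = (3p + 3)(p³ + 6p² + 24p + 64) + (0)
The last nonzero remainder p³ + 6p² + 24p + 64 is already monic.

p³ + 6p² + 24p + 64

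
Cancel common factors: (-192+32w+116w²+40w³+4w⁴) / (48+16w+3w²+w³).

(-64+32w+28w²+4w³)/(16+w²)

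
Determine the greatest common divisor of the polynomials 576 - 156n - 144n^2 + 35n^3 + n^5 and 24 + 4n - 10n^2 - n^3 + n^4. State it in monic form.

12 - 4n - 3n^2 + n^3

Apply the Euclidean algorithm:
  n^5 + 35n^3 - 144n^2 - 156n + 576 = (n + 1)(n^4 - n^3 - 10n^2 + 4n + 24) + (46n^3 - 138n^2 - 184n + 552)
  n^4 - n^3 - 10n^2 + 4n + 24 = ((1/46)n + 1/23)(46n^3 - 138n^2 - 184n + 552) + (0)
Last nonzero remainder: 46n^3 - 138n^2 - 184n + 552. Dividing through by 46 gives the monic gcd n^3 - 3n^2 - 4n + 12.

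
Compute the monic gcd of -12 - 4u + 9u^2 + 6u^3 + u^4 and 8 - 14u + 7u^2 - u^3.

Euclidean algorithm in ℚ[u]:
  u^4 + 6u^3 + 9u^2 - 4u - 12 = (-u - 13)(-u^3 + 7u^2 - 14u + 8) + (86u^2 - 178u + 92)
  -u^3 + 7u^2 - 14u + 8 = (-(1/86)u + 106/1849)(86u^2 - 178u + 92) + (-(5040/1849)u + 5040/1849)
  86u^2 - 178u + 92 = (-(79507/2520)u + 42527/1260)(-(5040/1849)u + 5040/1849) + (0)
Last nonzero remainder: -(5040/1849)u + 5040/1849. Dividing through by -5040/1849 gives the monic gcd u - 1.

-1 + u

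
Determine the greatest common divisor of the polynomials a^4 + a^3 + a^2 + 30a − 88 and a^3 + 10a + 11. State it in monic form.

a^2 − a + 11

By polynomial division,
  a^4 + a^3 + a^2 + 30a − 88 = (a + 1)(a^3 + 10a + 11) + (−9a^2 + 9a − 99)
  a^3 + 10a + 11 = (−(1/9)a − 1/9)(−9a^2 + 9a − 99) + (0)
Last nonzero remainder: −9a^2 + 9a − 99. Dividing through by −9 gives the monic gcd a^2 − a + 11.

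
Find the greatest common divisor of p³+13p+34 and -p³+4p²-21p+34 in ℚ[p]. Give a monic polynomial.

Repeated division with remainder:
  p³+13p+34 = (-1)(-p³+4p²-21p+34) + (4p²-8p+68)
  -p³+4p²-21p+34 = (-(1/4)p+1/2)(4p²-8p+68) + (0)
Last nonzero remainder: 4p²-8p+68. Dividing through by 4 gives the monic gcd p²-2p+17.

p²-2p+17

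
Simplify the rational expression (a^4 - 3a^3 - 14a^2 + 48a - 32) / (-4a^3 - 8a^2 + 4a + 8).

By polynomial division,
  a^4 - 3a^3 - 14a^2 + 48a - 32 = (-(1/4)a + 5/4)(-4a^3 - 8a^2 + 4a + 8) + (-3a^2 + 45a - 42)
  -4a^3 - 8a^2 + 4a + 8 = ((4/3)a + 68/3)(-3a^2 + 45a - 42) + (-960a + 960)
  -3a^2 + 45a - 42 = ((1/320)a - 7/160)(-960a + 960) + (0)
Last nonzero remainder: -960a + 960. Dividing through by -960 gives the monic gcd a - 1.
Cancel a - 1 from numerator and denominator to get the reduced form.

(-a^3 + 2a^2 + 16a - 32)/(4a^2 + 12a + 8)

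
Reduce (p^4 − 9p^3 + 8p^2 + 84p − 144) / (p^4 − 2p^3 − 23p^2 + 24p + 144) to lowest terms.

(p^2 − 8p + 12)/(p^2 − p − 12)

By polynomial division,
  p^4 − 9p^3 + 8p^2 + 84p − 144 = (p^4 − 2p^3 − 23p^2 + 24p + 144) + (−7p^3 + 31p^2 + 60p − 288)
  p^4 − 2p^3 − 23p^2 + 24p + 144 = (−(1/7)p − 17/49)(−7p^3 + 31p^2 + 60p − 288) + (−(180/49)p^2 + (180/49)p + 2160/49)
  −7p^3 + 31p^2 + 60p − 288 = ((343/180)p − 98/15)(−(180/49)p^2 + (180/49)p + 2160/49) + (0)
Last nonzero remainder: −(180/49)p^2 + (180/49)p + 2160/49. Dividing through by −180/49 gives the monic gcd p^2 − p − 12.
Cancel p^2 − p − 12 from numerator and denominator to get the reduced form.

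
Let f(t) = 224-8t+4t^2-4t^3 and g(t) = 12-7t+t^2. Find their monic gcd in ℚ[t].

-4+t

Repeated division with remainder:
  -4t^3+4t^2-8t+224 = (-4t-24)(t^2-7t+12) + (-128t+512)
  t^2-7t+12 = (-(1/128)t+3/128)(-128t+512) + (0)
Last nonzero remainder: -128t+512. Dividing through by -128 gives the monic gcd t-4.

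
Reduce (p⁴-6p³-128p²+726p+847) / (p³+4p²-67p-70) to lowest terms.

(p²-121)/(p+10)

Apply the Euclidean algorithm:
  p⁴-6p³-128p²+726p+847 = (p-10)(p³+4p²-67p-70) + (-21p²+126p+147)
  p³+4p²-67p-70 = (-(1/21)p-10/21)(-21p²+126p+147) + (0)
Last nonzero remainder: -21p²+126p+147. Dividing through by -21 gives the monic gcd p²-6p-7.
Cancel p²-6p-7 from numerator and denominator to get the reduced form.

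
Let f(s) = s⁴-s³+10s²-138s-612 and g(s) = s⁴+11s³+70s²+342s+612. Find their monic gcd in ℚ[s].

s³+5s²+40s+102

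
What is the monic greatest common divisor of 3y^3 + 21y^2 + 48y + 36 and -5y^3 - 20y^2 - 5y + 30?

y^2 + 5y + 6

Apply the Euclidean algorithm:
  3y^3 + 21y^2 + 48y + 36 = (-3/5)(-5y^3 - 20y^2 - 5y + 30) + (9y^2 + 45y + 54)
  -5y^3 - 20y^2 - 5y + 30 = (-(5/9)y + 5/9)(9y^2 + 45y + 54) + (0)
Last nonzero remainder: 9y^2 + 45y + 54. Dividing through by 9 gives the monic gcd y^2 + 5y + 6.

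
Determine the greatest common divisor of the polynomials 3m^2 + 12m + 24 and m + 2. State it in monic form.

1

Euclidean algorithm in ℚ[m]:
  3m^2 + 12m + 24 = (3m + 6)(m + 2) + (12)
  m + 2 = ((1/12)m + 1/6)(12) + (0)
The last nonzero remainder is the constant 12, so the polynomials are coprime and gcd = 1.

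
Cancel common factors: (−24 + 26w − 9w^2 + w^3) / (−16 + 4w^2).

(12 − 7w + w^2)/(8 + 4w)

Repeated division with remainder:
  w^3 − 9w^2 + 26w − 24 = ((1/4)w − 9/4)(4w^2 − 16) + (30w − 60)
  4w^2 − 16 = ((2/15)w + 4/15)(30w − 60) + (0)
Last nonzero remainder: 30w − 60. Dividing through by 30 gives the monic gcd w − 2.
Cancel w − 2 from numerator and denominator to get the reduced form.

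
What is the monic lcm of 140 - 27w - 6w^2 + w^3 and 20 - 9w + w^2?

Apply the Euclidean algorithm:
  w^3 - 6w^2 - 27w + 140 = (w + 3)(w^2 - 9w + 20) + (-20w + 80)
  w^2 - 9w + 20 = (-(1/20)w + 1/4)(-20w + 80) + (0)
Last nonzero remainder: -20w + 80. Dividing through by -20 gives the monic gcd w - 4.
Then lcm(f, g) = f·g / gcd(f, g); expanding and making the result monic gives the answer.

-700 + 275w + 3w^2 - 11w^3 + w^4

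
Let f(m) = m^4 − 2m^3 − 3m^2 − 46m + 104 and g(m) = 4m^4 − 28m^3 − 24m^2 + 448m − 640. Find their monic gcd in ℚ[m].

m^2 − 6m + 8

By polynomial division,
  m^4 − 2m^3 − 3m^2 − 46m + 104 = (1/4)(4m^4 − 28m^3 − 24m^2 + 448m − 640) + (5m^3 + 3m^2 − 158m + 264)
  4m^4 − 28m^3 − 24m^2 + 448m − 640 = ((4/5)m − 152/25)(5m^3 + 3m^2 − 158m + 264) + ((3016/25)m^2 − (18096/25)m + 24128/25)
  5m^3 + 3m^2 − 158m + 264 = ((125/3016)m + 825/3016)((3016/25)m^2 − (18096/25)m + 24128/25) + (0)
Last nonzero remainder: (3016/25)m^2 − (18096/25)m + 24128/25. Dividing through by 3016/25 gives the monic gcd m^2 − 6m + 8.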